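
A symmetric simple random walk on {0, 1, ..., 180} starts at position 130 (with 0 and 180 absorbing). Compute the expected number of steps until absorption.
E[τ | X_0 = 130] = 6500

Let v_k = E[τ | X_0 = k]. Boundary: v_0 = v_180 = 0. Recurrence: v_k = 1 + (v_{k-1} + v_{k+1})/2 for 1 ≤ k ≤ 179. The particular solution to v_k − (v_{k-1} + v_{k+1})/2 = 1 is v_k = −k^2. Adding homogeneous solution A + B k and matching boundaries gives v_k = k (180 − k). Substituting k = 130: v_130 = 130 · 50 = 6500.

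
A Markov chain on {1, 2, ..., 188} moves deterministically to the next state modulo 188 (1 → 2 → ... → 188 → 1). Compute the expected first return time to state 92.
E[T_92 | X_0 = 92] = 188

The chain cycles deterministically, so starting at state 92 it returns in exactly 188 steps. Equivalently, the stationary distribution is uniform π_j = 1/188 for every state j, so by Kac's formula E[T_92] = 1/π_92 = 188.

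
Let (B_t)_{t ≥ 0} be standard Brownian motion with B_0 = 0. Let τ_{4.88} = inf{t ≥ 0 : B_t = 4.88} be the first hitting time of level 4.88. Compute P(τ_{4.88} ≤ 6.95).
P(τ_{4.88} ≤ 6.95) = 2(1 − Φ(4.88/√6.95)) = 2(1 − Φ(1.8511)) ≈ 0.0642

By the reflection principle for standard BM, P(τ_b ≤ t) = 2 · P(B_t ≥ b). Since B_t ~ N(0, t), P(B_t ≥ 4.88) = 1 − Φ(4.88/√t) = 1 − Φ(4.88/√6.95) = 1 − Φ(1.8511) ≈ 0.03208. Doubling: P(τ_{4.88} ≤ 6.95) ≈ 2 · 0.03208 = 0.06416 ≈ 0.0642.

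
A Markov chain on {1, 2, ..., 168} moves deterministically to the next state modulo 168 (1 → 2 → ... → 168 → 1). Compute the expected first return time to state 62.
E[T_62 | X_0 = 62] = 168

The chain cycles deterministically, so starting at state 62 it returns in exactly 168 steps. Equivalently, the stationary distribution is uniform π_j = 1/168 for every state j, so by Kac's formula E[T_62] = 1/π_62 = 168.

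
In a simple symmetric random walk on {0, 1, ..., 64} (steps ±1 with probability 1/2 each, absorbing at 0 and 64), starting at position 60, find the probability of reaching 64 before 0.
P(hit 64 before 0) = 60/64 = 15/16

Let u_k = P(hit 64 before 0 | start at k). Then u_0 = 0, u_64 = 1, and u_k = u_{k-1}/2 + u_{k+1}/2 for 1 ≤ k ≤ 63. This harmonic recurrence is solved by u_k = k/64, giving u_60 = 60/64 = 15/16.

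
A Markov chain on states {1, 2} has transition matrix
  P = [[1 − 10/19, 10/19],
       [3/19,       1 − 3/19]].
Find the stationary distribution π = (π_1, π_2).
π_1 = 3/13, π_2 = 10/13

Solve πP = π with π_1 + π_2 = 1. From πP = π: π_1 · (1 − 10/19) + π_2 · 3/19 = π_1 ⇒ π_2 · 3/19 = π_1 · 10/19 ⇒ π_2/π_1 = (10/19)/(3/19) = 10/3. Together with π_1 + π_2 = 1:
  π_1 = (3/19)/(10/19 + 3/19) = (3/19)/(13/19) = 3/13,
  π_2 = (10/19)/(10/19 + 3/19) = (10/19)/(13/19) = 10/13.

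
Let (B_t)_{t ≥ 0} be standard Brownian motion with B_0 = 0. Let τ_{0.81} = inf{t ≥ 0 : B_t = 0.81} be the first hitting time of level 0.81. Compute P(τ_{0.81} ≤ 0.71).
P(τ_{0.81} ≤ 0.71) = 2(1 − Φ(0.81/√0.71)) = 2(1 − Φ(0.9613)) ≈ 0.3364

By the reflection principle for standard BM, P(τ_b ≤ t) = 2 · P(B_t ≥ b). Since B_t ~ N(0, t), P(B_t ≥ 0.81) = 1 − Φ(0.81/√t) = 1 − Φ(0.81/√0.71) = 1 − Φ(0.9613) ≈ 0.16820. Doubling: P(τ_{0.81} ≤ 0.71) ≈ 2 · 0.16820 = 0.33640 ≈ 0.3364.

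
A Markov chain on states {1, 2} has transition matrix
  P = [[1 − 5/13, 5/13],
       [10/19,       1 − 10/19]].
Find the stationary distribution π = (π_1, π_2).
π_1 = 26/45, π_2 = 19/45

Solve πP = π with π_1 + π_2 = 1. From πP = π: π_1 · (1 − 5/13) + π_2 · 10/19 = π_1 ⇒ π_2 · 10/19 = π_1 · 5/13 ⇒ π_2/π_1 = (5/13)/(10/19) = 19/26. Together with π_1 + π_2 = 1:
  π_1 = (10/19)/(5/13 + 10/19) = (10/19)/(225/247) = 26/45,
  π_2 = (5/13)/(5/13 + 10/19) = (5/13)/(225/247) = 19/45.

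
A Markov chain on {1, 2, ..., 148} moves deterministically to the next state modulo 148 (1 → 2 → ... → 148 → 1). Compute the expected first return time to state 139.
E[T_139 | X_0 = 139] = 148

The chain cycles deterministically, so starting at state 139 it returns in exactly 148 steps. Equivalently, the stationary distribution is uniform π_j = 1/148 for every state j, so by Kac's formula E[T_139] = 1/π_139 = 148.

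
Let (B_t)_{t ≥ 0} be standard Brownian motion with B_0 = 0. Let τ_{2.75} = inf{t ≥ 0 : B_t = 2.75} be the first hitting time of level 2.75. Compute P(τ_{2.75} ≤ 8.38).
P(τ_{2.75} ≤ 8.38) = 2(1 − Φ(2.75/√8.38)) = 2(1 − Φ(0.9500)) ≈ 0.3421

By the reflection principle for standard BM, P(τ_b ≤ t) = 2 · P(B_t ≥ b). Since B_t ~ N(0, t), P(B_t ≥ 2.75) = 1 − Φ(2.75/√t) = 1 − Φ(2.75/√8.38) = 1 − Φ(0.9500) ≈ 0.17106. Doubling: P(τ_{2.75} ≤ 8.38) ≈ 2 · 0.17106 = 0.34212 ≈ 0.3421.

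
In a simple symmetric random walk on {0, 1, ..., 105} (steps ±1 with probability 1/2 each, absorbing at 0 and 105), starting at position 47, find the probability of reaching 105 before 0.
P(hit 105 before 0) = 47/105

Let u_k = P(hit 105 before 0 | start at k). Then u_0 = 0, u_105 = 1, and u_k = u_{k-1}/2 + u_{k+1}/2 for 1 ≤ k ≤ 104. This harmonic recurrence is solved by u_k = k/105, giving u_47 = 47/105.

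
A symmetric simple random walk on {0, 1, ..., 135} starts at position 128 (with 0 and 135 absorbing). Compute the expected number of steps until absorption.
E[τ | X_0 = 128] = 896

Let v_k = E[τ | X_0 = k]. Boundary: v_0 = v_135 = 0. Recurrence: v_k = 1 + (v_{k-1} + v_{k+1})/2 for 1 ≤ k ≤ 134. The particular solution to v_k − (v_{k-1} + v_{k+1})/2 = 1 is v_k = −k^2. Adding homogeneous solution A + B k and matching boundaries gives v_k = k (135 − k). Substituting k = 128: v_128 = 128 · 7 = 896.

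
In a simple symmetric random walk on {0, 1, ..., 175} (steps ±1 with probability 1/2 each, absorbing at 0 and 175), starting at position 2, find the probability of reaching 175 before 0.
P(hit 175 before 0) = 2/175

Let u_k = P(hit 175 before 0 | start at k). Then u_0 = 0, u_175 = 1, and u_k = u_{k-1}/2 + u_{k+1}/2 for 1 ≤ k ≤ 174. This harmonic recurrence is solved by u_k = k/175, giving u_2 = 2/175.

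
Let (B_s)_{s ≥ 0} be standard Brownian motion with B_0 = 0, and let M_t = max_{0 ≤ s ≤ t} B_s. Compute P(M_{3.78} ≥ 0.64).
P(M_{3.78} ≥ 0.64) = 2·P(B_{3.78} ≥ 0.64) = 2(1 − Φ(0.64/√3.78)) ≈ 0.7420

By the reflection principle for Brownian motion, P(M_t ≥ a) = 2 · P(B_t ≥ a) for a ≥ 0. Since B_t ~ N(0, t), P(B_t ≥ 0.64) = 1 − Φ(0.64/√t) = 1 − Φ(0.64/√3.78) = 1 − Φ(0.3292). So
  P(M_{3.78} ≥ 0.64) = 2(1 − Φ(0.3292)) ≈ 0.7420.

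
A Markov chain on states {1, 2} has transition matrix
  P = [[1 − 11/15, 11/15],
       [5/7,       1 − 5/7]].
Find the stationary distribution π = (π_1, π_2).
π_1 = 75/152, π_2 = 77/152

Solve πP = π with π_1 + π_2 = 1. From πP = π: π_1 · (1 − 11/15) + π_2 · 5/7 = π_1 ⇒ π_2 · 5/7 = π_1 · 11/15 ⇒ π_2/π_1 = (11/15)/(5/7) = 77/75. Together with π_1 + π_2 = 1:
  π_1 = (5/7)/(11/15 + 5/7) = (5/7)/(152/105) = 75/152,
  π_2 = (11/15)/(11/15 + 5/7) = (11/15)/(152/105) = 77/152.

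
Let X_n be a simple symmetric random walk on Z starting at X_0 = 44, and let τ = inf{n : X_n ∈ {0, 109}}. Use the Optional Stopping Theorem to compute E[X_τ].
E[X_τ] = 44

X_n is a martingale and τ is a bounded-mean stopping time (indeed τ is finite a.s. with bounded expectation since the walk is in a bounded region). By the OST, E[X_τ] = E[X_0] = 44. Equivalently: E[X_τ] = 109 · P(hit 109 first) + 0 · P(hit 0 first) = 109 · (44/109) = 44.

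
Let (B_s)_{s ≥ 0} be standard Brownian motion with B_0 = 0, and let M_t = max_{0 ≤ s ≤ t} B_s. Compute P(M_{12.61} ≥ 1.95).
P(M_{12.61} ≥ 1.95) = 2·P(B_{12.61} ≥ 1.95) = 2(1 − Φ(1.95/√12.61)) ≈ 0.5829

By the reflection principle for Brownian motion, P(M_t ≥ a) = 2 · P(B_t ≥ a) for a ≥ 0. Since B_t ~ N(0, t), P(B_t ≥ 1.95) = 1 − Φ(1.95/√t) = 1 − Φ(1.95/√12.61) = 1 − Φ(0.5491). So
  P(M_{12.61} ≥ 1.95) = 2(1 − Φ(0.5491)) ≈ 0.5829.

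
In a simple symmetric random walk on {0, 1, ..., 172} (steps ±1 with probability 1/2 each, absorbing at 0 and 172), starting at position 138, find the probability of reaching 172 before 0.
P(hit 172 before 0) = 138/172 = 69/86

Let u_k = P(hit 172 before 0 | start at k). Then u_0 = 0, u_172 = 1, and u_k = u_{k-1}/2 + u_{k+1}/2 for 1 ≤ k ≤ 171. This harmonic recurrence is solved by u_k = k/172, giving u_138 = 138/172 = 69/86.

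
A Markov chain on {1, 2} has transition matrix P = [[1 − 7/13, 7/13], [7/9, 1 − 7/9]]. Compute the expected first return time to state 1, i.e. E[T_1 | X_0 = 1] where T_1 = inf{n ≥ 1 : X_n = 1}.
E[T_1 | X_0 = 1] = 1/π_1 = 22/13

For an irreducible recurrent Markov chain with stationary distribution π, E[T_i | X_0 = i] = 1/π_i (Kac's formula). Here π_1 = (7/9)/(7/13 + 7/9) = (7/9)/(154/117) = 13/22, so E[T_1 | X_0 = 1] = 1/π_1 = (7/13 + 7/9)/(7/9) = (154/117)/(7/9) = 22/13.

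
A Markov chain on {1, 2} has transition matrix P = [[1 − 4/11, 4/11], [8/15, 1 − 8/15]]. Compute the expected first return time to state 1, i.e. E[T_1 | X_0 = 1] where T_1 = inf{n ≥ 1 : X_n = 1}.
E[T_1 | X_0 = 1] = 1/π_1 = 37/22

For an irreducible recurrent Markov chain with stationary distribution π, E[T_i | X_0 = i] = 1/π_i (Kac's formula). Here π_1 = (8/15)/(4/11 + 8/15) = (8/15)/(148/165) = 22/37, so E[T_1 | X_0 = 1] = 1/π_1 = (4/11 + 8/15)/(8/15) = (148/165)/(8/15) = 37/22.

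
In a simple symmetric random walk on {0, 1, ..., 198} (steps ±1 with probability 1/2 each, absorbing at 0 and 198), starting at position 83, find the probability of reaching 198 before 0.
P(hit 198 before 0) = 83/198

Let u_k = P(hit 198 before 0 | start at k). Then u_0 = 0, u_198 = 1, and u_k = u_{k-1}/2 + u_{k+1}/2 for 1 ≤ k ≤ 197. This harmonic recurrence is solved by u_k = k/198, giving u_83 = 83/198.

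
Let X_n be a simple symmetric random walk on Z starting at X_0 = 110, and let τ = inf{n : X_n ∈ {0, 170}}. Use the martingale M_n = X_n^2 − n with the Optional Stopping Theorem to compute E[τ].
E[τ] = 6600

M_n = X_n^2 − n is a martingale (since E[X_{n+1}^2 | F_n] = X_n^2 + 1). By OST (τ has finite mean in a bounded region), E[M_τ] = E[M_0] = X_0^2 − 0 = 110^2 = 12100. Also E[M_τ] = E[X_τ^2] − E[τ]. The walk exits at 0 or 170, with P(hit 170 first) = 110/170, so E[X_τ^2] = 170^2 · 110/170 + 0 = 18700. Thus E[τ] = E[X_τ^2] − E[M_τ] = 18700 − 12100 = 6600 = 110(170 − 110) = 6600.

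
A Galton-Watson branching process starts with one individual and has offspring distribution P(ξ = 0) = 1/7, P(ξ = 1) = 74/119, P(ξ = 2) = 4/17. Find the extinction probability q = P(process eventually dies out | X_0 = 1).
q = 17/28

The pgf is f(s) = 1/7 + 74/119·s + 4/17·s². The extinction probability q is the smallest fixed point of f in [0, 1]. Setting s = f(s):
  4/17·s² + (74/119 − 1)·s + 1/7 = 0
  4/17·s² − (1/7 + 4/17)·s + 1/7 = 0
which factors as (s − 1)·(4/17·s − 1/7) = 0, giving roots s = 1 and s = (1/7)/(4/17) = 17/28.
Mean offspring μ = 74/119 + 2·4/17 = 130/119 > 1 (supercritical), so q < 1. The extinction probability is the smaller root: q = (1/7)/(4/17) = 17/28.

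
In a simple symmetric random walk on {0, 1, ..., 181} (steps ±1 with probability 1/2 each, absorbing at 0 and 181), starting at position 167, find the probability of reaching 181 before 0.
P(hit 181 before 0) = 167/181

Let u_k = P(hit 181 before 0 | start at k). Then u_0 = 0, u_181 = 1, and u_k = u_{k-1}/2 + u_{k+1}/2 for 1 ≤ k ≤ 180. This harmonic recurrence is solved by u_k = k/181, giving u_167 = 167/181.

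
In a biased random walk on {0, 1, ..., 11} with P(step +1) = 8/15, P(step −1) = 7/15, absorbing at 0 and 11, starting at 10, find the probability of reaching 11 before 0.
P(hit 11 before 0) = (1 − (7/8)^10) / (1 − (7/8)^11) = 6330132600/6612607849

Let u_k denote P(reach 11 before 0 | start at k). Boundary: u_0 = 0, u_11 = 1. Recurrence: u_k = 8/15·u_{k+1} + 7/15·u_{k-1} for 1 ≤ k ≤ 10. Try u_k = A + B·r^k with r = q/p = (7/15)/(8/15) = 7/8. Substitution satisfies the recurrence; boundary conditions give:
  u_k = (1 − r^k) / (1 − r^N) = (1 − (7/8)^10) / (1 − (7/8)^11) = 6330132600/6612607849.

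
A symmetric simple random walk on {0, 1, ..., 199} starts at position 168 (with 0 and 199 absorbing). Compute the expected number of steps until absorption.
E[τ | X_0 = 168] = 5208

Let v_k = E[τ | X_0 = k]. Boundary: v_0 = v_199 = 0. Recurrence: v_k = 1 + (v_{k-1} + v_{k+1})/2 for 1 ≤ k ≤ 198. The particular solution to v_k − (v_{k-1} + v_{k+1})/2 = 1 is v_k = −k^2. Adding homogeneous solution A + B k and matching boundaries gives v_k = k (199 − k). Substituting k = 168: v_168 = 168 · 31 = 5208.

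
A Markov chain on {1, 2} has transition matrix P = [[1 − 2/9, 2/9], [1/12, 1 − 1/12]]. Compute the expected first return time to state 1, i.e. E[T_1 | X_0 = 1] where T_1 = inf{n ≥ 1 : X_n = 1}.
E[T_1 | X_0 = 1] = 1/π_1 = 11/3

For an irreducible recurrent Markov chain with stationary distribution π, E[T_i | X_0 = i] = 1/π_i (Kac's formula). Here π_1 = (1/12)/(2/9 + 1/12) = (1/12)/(11/36) = 3/11, so E[T_1 | X_0 = 1] = 1/π_1 = (2/9 + 1/12)/(1/12) = (11/36)/(1/12) = 11/3.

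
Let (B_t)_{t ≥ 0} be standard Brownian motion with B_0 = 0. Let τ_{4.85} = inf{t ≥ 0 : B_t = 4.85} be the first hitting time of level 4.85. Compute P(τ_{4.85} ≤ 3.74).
P(τ_{4.85} ≤ 3.74) = 2(1 − Φ(4.85/√3.74)) = 2(1 − Φ(2.5079)) ≈ 0.0121

By the reflection principle for standard BM, P(τ_b ≤ t) = 2 · P(B_t ≥ b). Since B_t ~ N(0, t), P(B_t ≥ 4.85) = 1 − Φ(4.85/√t) = 1 − Φ(4.85/√3.74) = 1 − Φ(2.5079) ≈ 0.00607. Doubling: P(τ_{4.85} ≤ 3.74) ≈ 2 · 0.00607 = 0.01214 ≈ 0.0121.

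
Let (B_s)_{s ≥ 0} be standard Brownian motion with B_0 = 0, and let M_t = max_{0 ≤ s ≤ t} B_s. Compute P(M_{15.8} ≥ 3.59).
P(M_{15.8} ≥ 3.59) = 2·P(B_{15.8} ≥ 3.59) = 2(1 − Φ(3.59/√15.8)) ≈ 0.3664

By the reflection principle for Brownian motion, P(M_t ≥ a) = 2 · P(B_t ≥ a) for a ≥ 0. Since B_t ~ N(0, t), P(B_t ≥ 3.59) = 1 − Φ(3.59/√t) = 1 − Φ(3.59/√15.8) = 1 − Φ(0.9032). So
  P(M_{15.8} ≥ 3.59) = 2(1 − Φ(0.9032)) ≈ 0.3664.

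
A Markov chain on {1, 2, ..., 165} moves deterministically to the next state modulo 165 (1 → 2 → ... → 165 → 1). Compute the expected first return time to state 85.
E[T_85 | X_0 = 85] = 165

The chain cycles deterministically, so starting at state 85 it returns in exactly 165 steps. Equivalently, the stationary distribution is uniform π_j = 1/165 for every state j, so by Kac's formula E[T_85] = 1/π_85 = 165.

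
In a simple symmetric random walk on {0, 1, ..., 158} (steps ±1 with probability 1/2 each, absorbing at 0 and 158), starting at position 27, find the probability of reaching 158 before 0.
P(hit 158 before 0) = 27/158

Let u_k = P(hit 158 before 0 | start at k). Then u_0 = 0, u_158 = 1, and u_k = u_{k-1}/2 + u_{k+1}/2 for 1 ≤ k ≤ 157. This harmonic recurrence is solved by u_k = k/158, giving u_27 = 27/158.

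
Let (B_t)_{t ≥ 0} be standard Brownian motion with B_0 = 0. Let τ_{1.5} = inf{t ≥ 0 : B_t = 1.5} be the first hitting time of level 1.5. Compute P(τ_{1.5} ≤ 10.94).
P(τ_{1.5} ≤ 10.94) = 2(1 − Φ(1.5/√10.94)) = 2(1 − Φ(0.4535)) ≈ 0.6502

By the reflection principle for standard BM, P(τ_b ≤ t) = 2 · P(B_t ≥ b). Since B_t ~ N(0, t), P(B_t ≥ 1.5) = 1 − Φ(1.5/√t) = 1 − Φ(1.5/√10.94) = 1 − Φ(0.4535) ≈ 0.32509. Doubling: P(τ_{1.5} ≤ 10.94) ≈ 2 · 0.32509 = 0.65018 ≈ 0.6502.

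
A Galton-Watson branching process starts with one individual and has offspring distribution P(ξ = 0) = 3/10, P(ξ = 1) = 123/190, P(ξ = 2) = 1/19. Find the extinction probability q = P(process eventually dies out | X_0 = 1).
q = 1

Mean offspring μ = 0·3/10 + 1·123/190 + 2·1/19 = 143/190 ≤ 1. For μ ≤ 1 with offspring not concentrated at 1, the Galton-Watson process goes extinct almost surely, so q = 1.
(Algebraic check: The pgf is f(s) = 3/10 + 123/190·s + 1/19·s². The extinction probability q is the smallest fixed point of f in [0, 1]. Setting s = f(s):
  1/19·s² + (123/190 − 1)·s + 3/10 = 0
  1/19·s² − (3/10 + 1/19)·s + 3/10 = 0
which factors as (s − 1)·(1/19·s − 3/10) = 0, giving roots s = 1 and s = (3/10)/(1/19) = 57/10. Since 57/10 ≥ 1, the smallest root in [0, 1] is s = 1.)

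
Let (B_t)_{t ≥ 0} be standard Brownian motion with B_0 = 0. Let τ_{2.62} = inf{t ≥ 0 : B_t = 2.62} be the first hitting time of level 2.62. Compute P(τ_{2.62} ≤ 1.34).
P(τ_{2.62} ≤ 1.34) = 2(1 − Φ(2.62/√1.34)) = 2(1 − Φ(2.2633)) ≈ 0.0236

By the reflection principle for standard BM, P(τ_b ≤ t) = 2 · P(B_t ≥ b). Since B_t ~ N(0, t), P(B_t ≥ 2.62) = 1 − Φ(2.62/√t) = 1 − Φ(2.62/√1.34) = 1 − Φ(2.2633) ≈ 0.01181. Doubling: P(τ_{2.62} ≤ 1.34) ≈ 2 · 0.01181 = 0.02362 ≈ 0.0236.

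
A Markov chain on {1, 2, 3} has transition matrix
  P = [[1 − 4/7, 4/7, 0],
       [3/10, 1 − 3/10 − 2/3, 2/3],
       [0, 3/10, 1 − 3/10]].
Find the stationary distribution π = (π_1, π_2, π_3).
π = (189/1349, 360/1349, 800/1349)

This is a birth-death chain on three states, which satisfies detailed balance: π_1 · P_{12} = π_2 · P_{21} and π_2 · P_{23} = π_3 · P_{32}.
From π_1 · 4/7 = π_2 · 3/10: π_2/π_1 = (4/7)/(3/10) = 40/21.
From π_2 · 2/3 = π_3 · 3/10: π_3/π_2 = (2/3)/(3/10) = 20/9.
Take π_1 proportional to 1; then unnormalized π = (1, 40/21, 800/189). Normalize by dividing by the sum 1349/189:
  π = (189/1349, 360/1349, 800/1349).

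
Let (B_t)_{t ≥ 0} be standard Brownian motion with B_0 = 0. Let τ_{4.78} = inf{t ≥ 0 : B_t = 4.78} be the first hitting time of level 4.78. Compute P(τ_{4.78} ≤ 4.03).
P(τ_{4.78} ≤ 4.03) = 2(1 − Φ(4.78/√4.03)) = 2(1 − Φ(2.3811)) ≈ 0.0173

By the reflection principle for standard BM, P(τ_b ≤ t) = 2 · P(B_t ≥ b). Since B_t ~ N(0, t), P(B_t ≥ 4.78) = 1 − Φ(4.78/√t) = 1 − Φ(4.78/√4.03) = 1 − Φ(2.3811) ≈ 0.00863. Doubling: P(τ_{4.78} ≤ 4.03) ≈ 2 · 0.00863 = 0.01726 ≈ 0.0173.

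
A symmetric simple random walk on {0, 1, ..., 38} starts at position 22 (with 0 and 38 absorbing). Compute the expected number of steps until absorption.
E[τ | X_0 = 22] = 352

Let v_k = E[τ | X_0 = k]. Boundary: v_0 = v_38 = 0. Recurrence: v_k = 1 + (v_{k-1} + v_{k+1})/2 for 1 ≤ k ≤ 37. The particular solution to v_k − (v_{k-1} + v_{k+1})/2 = 1 is v_k = −k^2. Adding homogeneous solution A + B k and matching boundaries gives v_k = k (38 − k). Substituting k = 22: v_22 = 22 · 16 = 352.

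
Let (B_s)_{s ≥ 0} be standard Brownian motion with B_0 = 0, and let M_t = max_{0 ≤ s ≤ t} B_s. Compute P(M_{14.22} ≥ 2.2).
P(M_{14.22} ≥ 2.2) = 2·P(B_{14.22} ≥ 2.2) = 2(1 − Φ(2.2/√14.22)) ≈ 0.5596

By the reflection principle for Brownian motion, P(M_t ≥ a) = 2 · P(B_t ≥ a) for a ≥ 0. Since B_t ~ N(0, t), P(B_t ≥ 2.2) = 1 − Φ(2.2/√t) = 1 − Φ(2.2/√14.22) = 1 − Φ(0.5834). So
  P(M_{14.22} ≥ 2.2) = 2(1 − Φ(0.5834)) ≈ 0.5596.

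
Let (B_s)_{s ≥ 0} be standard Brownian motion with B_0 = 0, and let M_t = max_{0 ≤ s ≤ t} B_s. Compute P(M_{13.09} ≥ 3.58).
P(M_{13.09} ≥ 3.58) = 2·P(B_{13.09} ≥ 3.58) = 2(1 − Φ(3.58/√13.09)) ≈ 0.3224

By the reflection principle for Brownian motion, P(M_t ≥ a) = 2 · P(B_t ≥ a) for a ≥ 0. Since B_t ~ N(0, t), P(B_t ≥ 3.58) = 1 − Φ(3.58/√t) = 1 − Φ(3.58/√13.09) = 1 − Φ(0.9895). So
  P(M_{13.09} ≥ 3.58) = 2(1 − Φ(0.9895)) ≈ 0.3224.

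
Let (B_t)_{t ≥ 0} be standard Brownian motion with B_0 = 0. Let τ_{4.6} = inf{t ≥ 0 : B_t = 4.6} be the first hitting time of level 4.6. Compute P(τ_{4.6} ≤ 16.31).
P(τ_{4.6} ≤ 16.31) = 2(1 − Φ(4.6/√16.31)) = 2(1 − Φ(1.1390)) ≈ 0.2547

By the reflection principle for standard BM, P(τ_b ≤ t) = 2 · P(B_t ≥ b). Since B_t ~ N(0, t), P(B_t ≥ 4.6) = 1 − Φ(4.6/√t) = 1 − Φ(4.6/√16.31) = 1 − Φ(1.1390) ≈ 0.12735. Doubling: P(τ_{4.6} ≤ 16.31) ≈ 2 · 0.12735 = 0.25470 ≈ 0.2547.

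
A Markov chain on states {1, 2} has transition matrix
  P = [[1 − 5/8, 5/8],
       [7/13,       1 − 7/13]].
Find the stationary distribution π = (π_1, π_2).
π_1 = 56/121, π_2 = 65/121

Solve πP = π with π_1 + π_2 = 1. From πP = π: π_1 · (1 − 5/8) + π_2 · 7/13 = π_1 ⇒ π_2 · 7/13 = π_1 · 5/8 ⇒ π_2/π_1 = (5/8)/(7/13) = 65/56. Together with π_1 + π_2 = 1:
  π_1 = (7/13)/(5/8 + 7/13) = (7/13)/(121/104) = 56/121,
  π_2 = (5/8)/(5/8 + 7/13) = (5/8)/(121/104) = 65/121.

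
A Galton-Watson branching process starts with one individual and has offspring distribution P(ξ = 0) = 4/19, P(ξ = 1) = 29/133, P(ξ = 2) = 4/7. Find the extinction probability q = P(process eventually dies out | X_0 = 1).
q = 7/19

The pgf is f(s) = 4/19 + 29/133·s + 4/7·s². The extinction probability q is the smallest fixed point of f in [0, 1]. Setting s = f(s):
  4/7·s² + (29/133 − 1)·s + 4/19 = 0
  4/7·s² − (4/19 + 4/7)·s + 4/19 = 0
which factors as (s − 1)·(4/7·s − 4/19) = 0, giving roots s = 1 and s = (4/19)/(4/7) = 7/19.
Mean offspring μ = 29/133 + 2·4/7 = 181/133 > 1 (supercritical), so q < 1. The extinction probability is the smaller root: q = (4/19)/(4/7) = 7/19.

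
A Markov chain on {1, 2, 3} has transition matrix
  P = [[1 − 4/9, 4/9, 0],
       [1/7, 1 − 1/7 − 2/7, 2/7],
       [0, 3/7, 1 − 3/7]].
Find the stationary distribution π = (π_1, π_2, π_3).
π = (27/167, 84/167, 56/167)

This is a birth-death chain on three states, which satisfies detailed balance: π_1 · P_{12} = π_2 · P_{21} and π_2 · P_{23} = π_3 · P_{32}.
From π_1 · 4/9 = π_2 · 1/7: π_2/π_1 = (4/9)/(1/7) = 28/9.
From π_2 · 2/7 = π_3 · 3/7: π_3/π_2 = (2/7)/(3/7) = 2/3.
Take π_1 proportional to 1; then unnormalized π = (1, 28/9, 56/27). Normalize by dividing by the sum 167/27:
  π = (27/167, 84/167, 56/167).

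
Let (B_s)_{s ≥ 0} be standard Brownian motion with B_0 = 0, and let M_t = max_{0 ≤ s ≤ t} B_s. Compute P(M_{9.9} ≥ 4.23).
P(M_{9.9} ≥ 4.23) = 2·P(B_{9.9} ≥ 4.23) = 2(1 − Φ(4.23/√9.9)) ≈ 0.1788

By the reflection principle for Brownian motion, P(M_t ≥ a) = 2 · P(B_t ≥ a) for a ≥ 0. Since B_t ~ N(0, t), P(B_t ≥ 4.23) = 1 − Φ(4.23/√t) = 1 − Φ(4.23/√9.9) = 1 − Φ(1.3444). So
  P(M_{9.9} ≥ 4.23) = 2(1 − Φ(1.3444)) ≈ 0.1788.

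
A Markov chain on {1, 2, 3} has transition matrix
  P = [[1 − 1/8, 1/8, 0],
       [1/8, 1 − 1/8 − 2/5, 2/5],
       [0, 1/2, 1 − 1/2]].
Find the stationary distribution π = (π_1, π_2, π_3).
π = (5/14, 5/14, 2/7)

This is a birth-death chain on three states, which satisfies detailed balance: π_1 · P_{12} = π_2 · P_{21} and π_2 · P_{23} = π_3 · P_{32}.
From π_1 · 1/8 = π_2 · 1/8: π_2/π_1 = (1/8)/(1/8) = 1.
From π_2 · 2/5 = π_3 · 1/2: π_3/π_2 = (2/5)/(1/2) = 4/5.
Take π_1 proportional to 1; then unnormalized π = (1, 1, 4/5). Normalize by dividing by the sum 14/5:
  π = (5/14, 5/14, 2/7).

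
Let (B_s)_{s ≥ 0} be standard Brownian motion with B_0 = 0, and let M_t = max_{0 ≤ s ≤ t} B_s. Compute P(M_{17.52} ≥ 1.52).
P(M_{17.52} ≥ 1.52) = 2·P(B_{17.52} ≥ 1.52) = 2(1 − Φ(1.52/√17.52)) ≈ 0.7165

By the reflection principle for Brownian motion, P(M_t ≥ a) = 2 · P(B_t ≥ a) for a ≥ 0. Since B_t ~ N(0, t), P(B_t ≥ 1.52) = 1 − Φ(1.52/√t) = 1 − Φ(1.52/√17.52) = 1 − Φ(0.3631). So
  P(M_{17.52} ≥ 1.52) = 2(1 − Φ(0.3631)) ≈ 0.7165.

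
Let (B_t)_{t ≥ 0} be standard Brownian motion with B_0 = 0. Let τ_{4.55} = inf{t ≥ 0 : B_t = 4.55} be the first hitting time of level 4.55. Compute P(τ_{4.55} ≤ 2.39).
P(τ_{4.55} ≤ 2.39) = 2(1 − Φ(4.55/√2.39)) = 2(1 − Φ(2.9432)) ≈ 0.0032

By the reflection principle for standard BM, P(τ_b ≤ t) = 2 · P(B_t ≥ b). Since B_t ~ N(0, t), P(B_t ≥ 4.55) = 1 − Φ(4.55/√t) = 1 − Φ(4.55/√2.39) = 1 − Φ(2.9432) ≈ 0.00162. Doubling: P(τ_{4.55} ≤ 2.39) ≈ 2 · 0.00162 = 0.00324 ≈ 0.0032.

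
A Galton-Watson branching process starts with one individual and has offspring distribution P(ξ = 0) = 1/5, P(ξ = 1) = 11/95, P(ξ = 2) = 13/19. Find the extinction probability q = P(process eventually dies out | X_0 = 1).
q = 19/65

The pgf is f(s) = 1/5 + 11/95·s + 13/19·s². The extinction probability q is the smallest fixed point of f in [0, 1]. Setting s = f(s):
  13/19·s² + (11/95 − 1)·s + 1/5 = 0
  13/19·s² − (1/5 + 13/19)·s + 1/5 = 0
which factors as (s − 1)·(13/19·s − 1/5) = 0, giving roots s = 1 and s = (1/5)/(13/19) = 19/65.
Mean offspring μ = 11/95 + 2·13/19 = 141/95 > 1 (supercritical), so q < 1. The extinction probability is the smaller root: q = (1/5)/(13/19) = 19/65.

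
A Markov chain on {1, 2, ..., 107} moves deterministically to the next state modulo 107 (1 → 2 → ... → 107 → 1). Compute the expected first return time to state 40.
E[T_40 | X_0 = 40] = 107

The chain cycles deterministically, so starting at state 40 it returns in exactly 107 steps. Equivalently, the stationary distribution is uniform π_j = 1/107 for every state j, so by Kac's formula E[T_40] = 1/π_40 = 107.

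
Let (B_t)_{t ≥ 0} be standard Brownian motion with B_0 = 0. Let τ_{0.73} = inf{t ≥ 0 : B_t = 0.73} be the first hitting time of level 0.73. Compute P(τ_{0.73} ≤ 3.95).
P(τ_{0.73} ≤ 3.95) = 2(1 − Φ(0.73/√3.95)) = 2(1 − Φ(0.3673)) ≈ 0.7134

By the reflection principle for standard BM, P(τ_b ≤ t) = 2 · P(B_t ≥ b). Since B_t ~ N(0, t), P(B_t ≥ 0.73) = 1 − Φ(0.73/√t) = 1 − Φ(0.73/√3.95) = 1 − Φ(0.3673) ≈ 0.35670. Doubling: P(τ_{0.73} ≤ 3.95) ≈ 2 · 0.35670 = 0.71340 ≈ 0.7134.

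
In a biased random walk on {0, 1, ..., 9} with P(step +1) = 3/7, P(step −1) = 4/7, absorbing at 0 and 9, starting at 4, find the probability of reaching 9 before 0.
P(hit 9 before 0) = (1 − (4/3)^4) / (1 − (4/3)^9) = 42525/242461

Let u_k denote P(reach 9 before 0 | start at k). Boundary: u_0 = 0, u_9 = 1. Recurrence: u_k = 3/7·u_{k+1} + 4/7·u_{k-1} for 1 ≤ k ≤ 8. Try u_k = A + B·r^k with r = q/p = (4/7)/(3/7) = 4/3. Substitution satisfies the recurrence; boundary conditions give:
  u_k = (1 − r^k) / (1 − r^N) = (1 − (4/3)^4) / (1 − (4/3)^9) = 42525/242461.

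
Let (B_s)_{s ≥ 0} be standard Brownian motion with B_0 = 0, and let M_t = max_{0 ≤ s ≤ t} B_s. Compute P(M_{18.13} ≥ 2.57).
P(M_{18.13} ≥ 2.57) = 2·P(B_{18.13} ≥ 2.57) = 2(1 − Φ(2.57/√18.13)) ≈ 0.5461

By the reflection principle for Brownian motion, P(M_t ≥ a) = 2 · P(B_t ≥ a) for a ≥ 0. Since B_t ~ N(0, t), P(B_t ≥ 2.57) = 1 − Φ(2.57/√t) = 1 − Φ(2.57/√18.13) = 1 − Φ(0.6036). So
  P(M_{18.13} ≥ 2.57) = 2(1 − Φ(0.6036)) ≈ 0.5461.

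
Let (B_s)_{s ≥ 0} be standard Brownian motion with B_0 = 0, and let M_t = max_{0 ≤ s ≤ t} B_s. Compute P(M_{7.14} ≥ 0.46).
P(M_{7.14} ≥ 0.46) = 2·P(B_{7.14} ≥ 0.46) = 2(1 − Φ(0.46/√7.14)) ≈ 0.8633

By the reflection principle for Brownian motion, P(M_t ≥ a) = 2 · P(B_t ≥ a) for a ≥ 0. Since B_t ~ N(0, t), P(B_t ≥ 0.46) = 1 − Φ(0.46/√t) = 1 − Φ(0.46/√7.14) = 1 − Φ(0.1722). So
  P(M_{7.14} ≥ 0.46) = 2(1 − Φ(0.1722)) ≈ 0.8633.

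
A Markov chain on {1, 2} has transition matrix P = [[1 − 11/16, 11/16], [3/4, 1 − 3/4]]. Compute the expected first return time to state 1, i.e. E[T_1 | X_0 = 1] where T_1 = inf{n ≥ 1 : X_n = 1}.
E[T_1 | X_0 = 1] = 1/π_1 = 23/12

For an irreducible recurrent Markov chain with stationary distribution π, E[T_i | X_0 = i] = 1/π_i (Kac's formula). Here π_1 = (3/4)/(11/16 + 3/4) = (3/4)/(23/16) = 12/23, so E[T_1 | X_0 = 1] = 1/π_1 = (11/16 + 3/4)/(3/4) = (23/16)/(3/4) = 23/12.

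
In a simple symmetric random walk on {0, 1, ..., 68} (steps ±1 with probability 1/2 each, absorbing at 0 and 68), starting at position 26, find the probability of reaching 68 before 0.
P(hit 68 before 0) = 26/68 = 13/34

Let u_k = P(hit 68 before 0 | start at k). Then u_0 = 0, u_68 = 1, and u_k = u_{k-1}/2 + u_{k+1}/2 for 1 ≤ k ≤ 67. This harmonic recurrence is solved by u_k = k/68, giving u_26 = 26/68 = 13/34.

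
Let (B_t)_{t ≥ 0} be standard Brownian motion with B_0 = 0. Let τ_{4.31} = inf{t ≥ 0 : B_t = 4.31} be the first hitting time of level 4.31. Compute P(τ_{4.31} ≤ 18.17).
P(τ_{4.31} ≤ 18.17) = 2(1 − Φ(4.31/√18.17)) = 2(1 − Φ(1.0111)) ≈ 0.3120

By the reflection principle for standard BM, P(τ_b ≤ t) = 2 · P(B_t ≥ b). Since B_t ~ N(0, t), P(B_t ≥ 4.31) = 1 − Φ(4.31/√t) = 1 − Φ(4.31/√18.17) = 1 − Φ(1.0111) ≈ 0.15598. Doubling: P(τ_{4.31} ≤ 18.17) ≈ 2 · 0.15598 = 0.31196 ≈ 0.3120.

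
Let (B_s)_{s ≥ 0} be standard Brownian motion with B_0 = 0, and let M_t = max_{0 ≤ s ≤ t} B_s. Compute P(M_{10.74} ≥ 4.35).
P(M_{10.74} ≥ 4.35) = 2·P(B_{10.74} ≥ 4.35) = 2(1 − Φ(4.35/√10.74)) ≈ 0.1844

By the reflection principle for Brownian motion, P(M_t ≥ a) = 2 · P(B_t ≥ a) for a ≥ 0. Since B_t ~ N(0, t), P(B_t ≥ 4.35) = 1 − Φ(4.35/√t) = 1 − Φ(4.35/√10.74) = 1 − Φ(1.3274). So
  P(M_{10.74} ≥ 4.35) = 2(1 − Φ(1.3274)) ≈ 0.1844.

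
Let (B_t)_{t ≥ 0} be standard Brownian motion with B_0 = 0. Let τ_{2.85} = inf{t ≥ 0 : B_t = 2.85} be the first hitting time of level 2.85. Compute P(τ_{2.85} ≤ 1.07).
P(τ_{2.85} ≤ 1.07) = 2(1 − Φ(2.85/√1.07)) = 2(1 − Φ(2.7552)) ≈ 0.0059

By the reflection principle for standard BM, P(τ_b ≤ t) = 2 · P(B_t ≥ b). Since B_t ~ N(0, t), P(B_t ≥ 2.85) = 1 − Φ(2.85/√t) = 1 − Φ(2.85/√1.07) = 1 − Φ(2.7552) ≈ 0.00293. Doubling: P(τ_{2.85} ≤ 1.07) ≈ 2 · 0.00293 = 0.00586 ≈ 0.0059.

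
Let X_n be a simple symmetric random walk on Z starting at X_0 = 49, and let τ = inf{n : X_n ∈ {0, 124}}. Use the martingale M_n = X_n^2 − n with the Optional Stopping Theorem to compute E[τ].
E[τ] = 3675

M_n = X_n^2 − n is a martingale (since E[X_{n+1}^2 | F_n] = X_n^2 + 1). By OST (τ has finite mean in a bounded region), E[M_τ] = E[M_0] = X_0^2 − 0 = 49^2 = 2401. Also E[M_τ] = E[X_τ^2] − E[τ]. The walk exits at 0 or 124, with P(hit 124 first) = 49/124, so E[X_τ^2] = 124^2 · 49/124 + 0 = 6076. Thus E[τ] = E[X_τ^2] − E[M_τ] = 6076 − 2401 = 3675 = 49(124 − 49) = 3675.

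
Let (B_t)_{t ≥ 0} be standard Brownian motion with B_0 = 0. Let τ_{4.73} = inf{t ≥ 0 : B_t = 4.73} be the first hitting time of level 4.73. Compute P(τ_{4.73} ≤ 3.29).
P(τ_{4.73} ≤ 3.29) = 2(1 − Φ(4.73/√3.29)) = 2(1 − Φ(2.6077)) ≈ 0.0091

By the reflection principle for standard BM, P(τ_b ≤ t) = 2 · P(B_t ≥ b). Since B_t ~ N(0, t), P(B_t ≥ 4.73) = 1 − Φ(4.73/√t) = 1 − Φ(4.73/√3.29) = 1 − Φ(2.6077) ≈ 0.00456. Doubling: P(τ_{4.73} ≤ 3.29) ≈ 2 · 0.00456 = 0.00912 ≈ 0.0091.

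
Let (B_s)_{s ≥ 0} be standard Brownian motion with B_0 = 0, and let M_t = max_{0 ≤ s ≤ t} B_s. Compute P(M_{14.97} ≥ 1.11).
P(M_{14.97} ≥ 1.11) = 2·P(B_{14.97} ≥ 1.11) = 2(1 − Φ(1.11/√14.97)) ≈ 0.7742

By the reflection principle for Brownian motion, P(M_t ≥ a) = 2 · P(B_t ≥ a) for a ≥ 0. Since B_t ~ N(0, t), P(B_t ≥ 1.11) = 1 − Φ(1.11/√t) = 1 − Φ(1.11/√14.97) = 1 − Φ(0.2869). So
  P(M_{14.97} ≥ 1.11) = 2(1 − Φ(0.2869)) ≈ 0.7742.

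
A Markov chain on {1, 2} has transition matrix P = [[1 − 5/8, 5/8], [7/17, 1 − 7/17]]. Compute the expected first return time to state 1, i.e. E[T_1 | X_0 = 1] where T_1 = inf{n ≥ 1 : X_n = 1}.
E[T_1 | X_0 = 1] = 1/π_1 = 141/56

For an irreducible recurrent Markov chain with stationary distribution π, E[T_i | X_0 = i] = 1/π_i (Kac's formula). Here π_1 = (7/17)/(5/8 + 7/17) = (7/17)/(141/136) = 56/141, so E[T_1 | X_0 = 1] = 1/π_1 = (5/8 + 7/17)/(7/17) = (141/136)/(7/17) = 141/56.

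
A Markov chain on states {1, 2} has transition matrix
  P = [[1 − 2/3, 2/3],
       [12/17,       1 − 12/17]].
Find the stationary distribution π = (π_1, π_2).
π_1 = 18/35, π_2 = 17/35

Solve πP = π with π_1 + π_2 = 1. From πP = π: π_1 · (1 − 2/3) + π_2 · 12/17 = π_1 ⇒ π_2 · 12/17 = π_1 · 2/3 ⇒ π_2/π_1 = (2/3)/(12/17) = 17/18. Together with π_1 + π_2 = 1:
  π_1 = (12/17)/(2/3 + 12/17) = (12/17)/(70/51) = 18/35,
  π_2 = (2/3)/(2/3 + 12/17) = (2/3)/(70/51) = 17/35.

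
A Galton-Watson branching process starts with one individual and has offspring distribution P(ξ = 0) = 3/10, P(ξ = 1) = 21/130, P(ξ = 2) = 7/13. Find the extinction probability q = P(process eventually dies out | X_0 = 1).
q = 39/70

The pgf is f(s) = 3/10 + 21/130·s + 7/13·s². The extinction probability q is the smallest fixed point of f in [0, 1]. Setting s = f(s):
  7/13·s² + (21/130 − 1)·s + 3/10 = 0
  7/13·s² − (3/10 + 7/13)·s + 3/10 = 0
which factors as (s − 1)·(7/13·s − 3/10) = 0, giving roots s = 1 and s = (3/10)/(7/13) = 39/70.
Mean offspring μ = 21/130 + 2·7/13 = 161/130 > 1 (supercritical), so q < 1. The extinction probability is the smaller root: q = (3/10)/(7/13) = 39/70.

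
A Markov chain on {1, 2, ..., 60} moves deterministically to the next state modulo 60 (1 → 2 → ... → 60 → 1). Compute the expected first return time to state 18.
E[T_18 | X_0 = 18] = 60

The chain cycles deterministically, so starting at state 18 it returns in exactly 60 steps. Equivalently, the stationary distribution is uniform π_j = 1/60 for every state j, so by Kac's formula E[T_18] = 1/π_18 = 60.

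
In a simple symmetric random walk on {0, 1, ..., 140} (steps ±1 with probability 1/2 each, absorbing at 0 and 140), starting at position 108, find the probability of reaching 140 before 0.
P(hit 140 before 0) = 108/140 = 27/35

Let u_k = P(hit 140 before 0 | start at k). Then u_0 = 0, u_140 = 1, and u_k = u_{k-1}/2 + u_{k+1}/2 for 1 ≤ k ≤ 139. This harmonic recurrence is solved by u_k = k/140, giving u_108 = 108/140 = 27/35.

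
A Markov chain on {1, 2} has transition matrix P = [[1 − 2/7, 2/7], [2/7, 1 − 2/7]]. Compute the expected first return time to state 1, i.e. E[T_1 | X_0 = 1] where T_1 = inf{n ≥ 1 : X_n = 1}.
E[T_1 | X_0 = 1] = 1/π_1 = 2

For an irreducible recurrent Markov chain with stationary distribution π, E[T_i | X_0 = i] = 1/π_i (Kac's formula). Here π_1 = (2/7)/(2/7 + 2/7) = (2/7)/(4/7) = 1/2, so E[T_1 | X_0 = 1] = 1/π_1 = (2/7 + 2/7)/(2/7) = (4/7)/(2/7) = 2.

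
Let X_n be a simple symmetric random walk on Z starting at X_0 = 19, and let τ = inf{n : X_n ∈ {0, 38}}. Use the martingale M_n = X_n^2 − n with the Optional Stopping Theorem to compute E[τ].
E[τ] = 361

M_n = X_n^2 − n is a martingale (since E[X_{n+1}^2 | F_n] = X_n^2 + 1). By OST (τ has finite mean in a bounded region), E[M_τ] = E[M_0] = X_0^2 − 0 = 19^2 = 361. Also E[M_τ] = E[X_τ^2] − E[τ]. The walk exits at 0 or 38, with P(hit 38 first) = 19/38, so E[X_τ^2] = 38^2 · 19/38 + 0 = 722. Thus E[τ] = E[X_τ^2] − E[M_τ] = 722 − 361 = 361 = 19(38 − 19) = 361.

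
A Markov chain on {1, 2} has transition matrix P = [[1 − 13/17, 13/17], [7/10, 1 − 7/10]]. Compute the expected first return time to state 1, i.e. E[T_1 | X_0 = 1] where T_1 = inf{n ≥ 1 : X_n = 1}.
E[T_1 | X_0 = 1] = 1/π_1 = 249/119

For an irreducible recurrent Markov chain with stationary distribution π, E[T_i | X_0 = i] = 1/π_i (Kac's formula). Here π_1 = (7/10)/(13/17 + 7/10) = (7/10)/(249/170) = 119/249, so E[T_1 | X_0 = 1] = 1/π_1 = (13/17 + 7/10)/(7/10) = (249/170)/(7/10) = 249/119.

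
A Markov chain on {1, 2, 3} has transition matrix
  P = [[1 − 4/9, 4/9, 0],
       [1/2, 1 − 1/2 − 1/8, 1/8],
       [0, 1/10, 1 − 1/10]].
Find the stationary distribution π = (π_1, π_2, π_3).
π = (1/3, 8/27, 10/27)

This is a birth-death chain on three states, which satisfies detailed balance: π_1 · P_{12} = π_2 · P_{21} and π_2 · P_{23} = π_3 · P_{32}.
From π_1 · 4/9 = π_2 · 1/2: π_2/π_1 = (4/9)/(1/2) = 8/9.
From π_2 · 1/8 = π_3 · 1/10: π_3/π_2 = (1/8)/(1/10) = 5/4.
Take π_1 proportional to 1; then unnormalized π = (1, 8/9, 10/9). Normalize by dividing by the sum 3:
  π = (1/3, 8/27, 10/27).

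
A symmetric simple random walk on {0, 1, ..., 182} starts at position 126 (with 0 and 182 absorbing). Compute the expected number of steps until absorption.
E[τ | X_0 = 126] = 7056

Let v_k = E[τ | X_0 = k]. Boundary: v_0 = v_182 = 0. Recurrence: v_k = 1 + (v_{k-1} + v_{k+1})/2 for 1 ≤ k ≤ 181. The particular solution to v_k − (v_{k-1} + v_{k+1})/2 = 1 is v_k = −k^2. Adding homogeneous solution A + B k and matching boundaries gives v_k = k (182 − k). Substituting k = 126: v_126 = 126 · 56 = 7056.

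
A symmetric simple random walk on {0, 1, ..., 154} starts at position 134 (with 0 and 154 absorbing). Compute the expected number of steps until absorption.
E[τ | X_0 = 134] = 2680

Let v_k = E[τ | X_0 = k]. Boundary: v_0 = v_154 = 0. Recurrence: v_k = 1 + (v_{k-1} + v_{k+1})/2 for 1 ≤ k ≤ 153. The particular solution to v_k − (v_{k-1} + v_{k+1})/2 = 1 is v_k = −k^2. Adding homogeneous solution A + B k and matching boundaries gives v_k = k (154 − k). Substituting k = 134: v_134 = 134 · 20 = 2680.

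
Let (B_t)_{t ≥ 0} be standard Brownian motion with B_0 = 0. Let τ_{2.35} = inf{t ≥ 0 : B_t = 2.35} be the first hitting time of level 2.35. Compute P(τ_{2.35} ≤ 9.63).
P(τ_{2.35} ≤ 9.63) = 2(1 − Φ(2.35/√9.63)) = 2(1 − Φ(0.7573)) ≈ 0.4489

By the reflection principle for standard BM, P(τ_b ≤ t) = 2 · P(B_t ≥ b). Since B_t ~ N(0, t), P(B_t ≥ 2.35) = 1 − Φ(2.35/√t) = 1 − Φ(2.35/√9.63) = 1 − Φ(0.7573) ≈ 0.22444. Doubling: P(τ_{2.35} ≤ 9.63) ≈ 2 · 0.22444 = 0.44888 ≈ 0.4489.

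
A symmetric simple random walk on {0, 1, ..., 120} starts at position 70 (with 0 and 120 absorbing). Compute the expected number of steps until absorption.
E[τ | X_0 = 70] = 3500

Let v_k = E[τ | X_0 = k]. Boundary: v_0 = v_120 = 0. Recurrence: v_k = 1 + (v_{k-1} + v_{k+1})/2 for 1 ≤ k ≤ 119. The particular solution to v_k − (v_{k-1} + v_{k+1})/2 = 1 is v_k = −k^2. Adding homogeneous solution A + B k and matching boundaries gives v_k = k (120 − k). Substituting k = 70: v_70 = 70 · 50 = 3500.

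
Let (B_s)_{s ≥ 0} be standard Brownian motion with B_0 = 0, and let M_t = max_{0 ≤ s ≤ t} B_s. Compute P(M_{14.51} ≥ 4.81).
P(M_{14.51} ≥ 4.81) = 2·P(B_{14.51} ≥ 4.81) = 2(1 − Φ(4.81/√14.51)) ≈ 0.2067

By the reflection principle for Brownian motion, P(M_t ≥ a) = 2 · P(B_t ≥ a) for a ≥ 0. Since B_t ~ N(0, t), P(B_t ≥ 4.81) = 1 − Φ(4.81/√t) = 1 − Φ(4.81/√14.51) = 1 − Φ(1.2627). So
  P(M_{14.51} ≥ 4.81) = 2(1 − Φ(1.2627)) ≈ 0.2067.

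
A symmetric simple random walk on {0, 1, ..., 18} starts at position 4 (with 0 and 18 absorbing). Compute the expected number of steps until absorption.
E[τ | X_0 = 4] = 56

Let v_k = E[τ | X_0 = k]. Boundary: v_0 = v_18 = 0. Recurrence: v_k = 1 + (v_{k-1} + v_{k+1})/2 for 1 ≤ k ≤ 17. The particular solution to v_k − (v_{k-1} + v_{k+1})/2 = 1 is v_k = −k^2. Adding homogeneous solution A + B k and matching boundaries gives v_k = k (18 − k). Substituting k = 4: v_4 = 4 · 14 = 56.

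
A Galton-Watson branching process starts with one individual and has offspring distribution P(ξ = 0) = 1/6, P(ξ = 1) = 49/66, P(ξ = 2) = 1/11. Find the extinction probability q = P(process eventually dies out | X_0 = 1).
q = 1

Mean offspring μ = 0·1/6 + 1·49/66 + 2·1/11 = 61/66 ≤ 1. For μ ≤ 1 with offspring not concentrated at 1, the Galton-Watson process goes extinct almost surely, so q = 1.
(Algebraic check: The pgf is f(s) = 1/6 + 49/66·s + 1/11·s². The extinction probability q is the smallest fixed point of f in [0, 1]. Setting s = f(s):
  1/11·s² + (49/66 − 1)·s + 1/6 = 0
  1/11·s² − (1/6 + 1/11)·s + 1/6 = 0
which factors as (s − 1)·(1/11·s − 1/6) = 0, giving roots s = 1 and s = (1/6)/(1/11) = 11/6. Since 11/6 ≥ 1, the smallest root in [0, 1] is s = 1.)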